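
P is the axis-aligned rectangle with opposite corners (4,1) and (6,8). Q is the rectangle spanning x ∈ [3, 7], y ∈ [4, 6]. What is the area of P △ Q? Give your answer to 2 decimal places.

|P∩Q|: x∈[4,6], y∈[4,6] → 2·2 = 4.
|P △ Q| = |P| + |Q| − 2·|P∩Q| = 14 + 8 − 8 = 14.00.

14.00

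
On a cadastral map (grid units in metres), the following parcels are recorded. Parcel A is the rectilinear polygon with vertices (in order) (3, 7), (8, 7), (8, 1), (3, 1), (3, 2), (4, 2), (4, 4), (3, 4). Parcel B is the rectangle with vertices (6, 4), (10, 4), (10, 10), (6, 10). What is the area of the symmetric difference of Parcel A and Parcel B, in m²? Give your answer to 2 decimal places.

|Parcel A| = 28, |Parcel B| = 24, |Parcel A∩Parcel B| = 6.
|Parcel A △ Parcel B| = |Parcel A| + |Parcel B| − 2·|Parcel A∩Parcel B| = 28 + 24 − 12 = 40.00.

40.00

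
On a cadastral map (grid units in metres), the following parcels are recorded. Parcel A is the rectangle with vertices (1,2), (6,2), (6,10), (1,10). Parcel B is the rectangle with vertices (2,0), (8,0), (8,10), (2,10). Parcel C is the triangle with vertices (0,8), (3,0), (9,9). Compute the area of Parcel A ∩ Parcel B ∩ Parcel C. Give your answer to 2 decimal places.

The intersection is the polygon with vertices (2.25,2), (2,2.667), (2,8.222), (6,8.667), (6,4.5), (4.333,2).
By the shoelace formula its area is 23.61.

23.61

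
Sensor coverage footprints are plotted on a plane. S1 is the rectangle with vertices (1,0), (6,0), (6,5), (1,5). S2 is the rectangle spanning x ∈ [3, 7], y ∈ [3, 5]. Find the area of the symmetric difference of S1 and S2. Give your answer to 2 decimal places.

21.00

|S1∩S2|: x∈[3,6], y∈[3,5] → 3·2 = 6.
|S1 △ S2| = |S1| + |S2| − 2·|S1∩S2| = 25 + 8 − 12 = 21.00.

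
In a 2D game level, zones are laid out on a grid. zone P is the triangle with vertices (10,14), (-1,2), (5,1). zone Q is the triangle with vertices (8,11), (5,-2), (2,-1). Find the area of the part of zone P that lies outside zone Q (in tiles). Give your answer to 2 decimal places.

29.90

|zone P| = 41.5, |zone P∩zone Q| = 11.5962.
|zone P ∖ zone Q| = |zone P| − |zone P∩zone Q| = 41.5 − 11.5962 = 29.90.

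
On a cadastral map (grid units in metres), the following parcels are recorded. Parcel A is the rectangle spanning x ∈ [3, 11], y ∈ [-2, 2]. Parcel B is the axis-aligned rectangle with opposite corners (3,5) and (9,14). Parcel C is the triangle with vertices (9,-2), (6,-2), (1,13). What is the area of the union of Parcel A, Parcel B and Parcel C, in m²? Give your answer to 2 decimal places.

By inclusion–exclusion:
Individual areas: |Parcel A| = 32, |Parcel B| = 54, |Parcel C| = 22.5.
|Parcel A∩Parcel B| = 0 (no overlap).
|Parcel A∩Parcel C| = 10.4.
|Parcel B∩Parcel C| = 4.15.
|Parcel A∩Parcel B∩Parcel C| = 0.
|Parcel A ∪ Parcel B ∪ Parcel C| = 108.5 − 14.55 + 0 = 93.95.

93.95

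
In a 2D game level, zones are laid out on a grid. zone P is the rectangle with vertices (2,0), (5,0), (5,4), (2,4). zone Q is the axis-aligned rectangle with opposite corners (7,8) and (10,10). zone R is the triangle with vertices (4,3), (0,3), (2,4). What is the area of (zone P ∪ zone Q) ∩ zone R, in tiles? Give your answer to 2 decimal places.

1.00

The region (zone P ∪ zone Q) ∩ zone R is the polygon with vertices (2,4), (4,3), (2,3).
By the shoelace formula its area is 1.00.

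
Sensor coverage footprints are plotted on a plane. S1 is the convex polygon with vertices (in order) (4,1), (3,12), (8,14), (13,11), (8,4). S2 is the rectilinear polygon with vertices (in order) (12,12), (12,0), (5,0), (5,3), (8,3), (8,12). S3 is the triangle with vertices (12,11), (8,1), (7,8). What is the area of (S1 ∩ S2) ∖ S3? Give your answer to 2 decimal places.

10.60

|S1 ∩ S2| = 21.7083.
|(S1 ∩ S2) ∩ S3| = 11.1091.
|(S1 ∩ S2) ∖ S3| = 21.7083 − 11.1091 = 10.60.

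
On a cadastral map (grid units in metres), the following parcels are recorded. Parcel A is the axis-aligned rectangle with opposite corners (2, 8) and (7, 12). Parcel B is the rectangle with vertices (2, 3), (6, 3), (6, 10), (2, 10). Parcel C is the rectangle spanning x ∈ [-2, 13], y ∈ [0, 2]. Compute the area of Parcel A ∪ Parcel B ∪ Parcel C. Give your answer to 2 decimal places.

70.00

By inclusion–exclusion:
Individual areas: |Parcel A| = 20, |Parcel B| = 28, |Parcel C| = 30.
|Parcel A∩Parcel B|: x∈[2,6], y∈[8,10] → 4·2 = 8.
|Parcel A∩Parcel C| = 0 (no overlap).
|Parcel B∩Parcel C| = 0 (no overlap).
|Parcel A∩Parcel B∩Parcel C| = 0.
|Parcel A ∪ Parcel B ∪ Parcel C| = 78 − 8 + 0 = 70.00.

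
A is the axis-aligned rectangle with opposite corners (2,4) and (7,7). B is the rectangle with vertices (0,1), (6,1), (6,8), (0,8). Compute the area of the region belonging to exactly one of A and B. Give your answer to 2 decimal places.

33.00

|A∩B|: x∈[2,6], y∈[4,7] → 4·3 = 12.
|A △ B| = |A| + |B| − 2·|A∩B| = 15 + 42 − 24 = 33.00.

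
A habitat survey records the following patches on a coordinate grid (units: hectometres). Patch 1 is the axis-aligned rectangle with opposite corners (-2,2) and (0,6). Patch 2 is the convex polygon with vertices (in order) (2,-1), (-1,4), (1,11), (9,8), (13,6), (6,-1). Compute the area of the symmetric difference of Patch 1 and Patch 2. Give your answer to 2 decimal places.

|Patch 1| = 8, |Patch 2| = 101, |Patch 1∩Patch 2| = 2.2619.
|Patch 1 △ Patch 2| = |Patch 1| + |Patch 2| − 2·|Patch 1∩Patch 2| = 8 + 101 − 4.5238 = 104.48.

104.48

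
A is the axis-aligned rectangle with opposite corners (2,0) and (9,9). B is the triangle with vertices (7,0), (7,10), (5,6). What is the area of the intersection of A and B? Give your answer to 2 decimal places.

The intersection is the polygon with vertices (7,9), (7,0), (5,6), (6.5,9).
By the shoelace formula its area is 9.75.

9.75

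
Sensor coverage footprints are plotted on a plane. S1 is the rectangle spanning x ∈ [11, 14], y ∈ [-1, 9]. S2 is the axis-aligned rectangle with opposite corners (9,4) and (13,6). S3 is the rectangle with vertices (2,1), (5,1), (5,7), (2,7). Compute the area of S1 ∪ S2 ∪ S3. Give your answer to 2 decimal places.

By inclusion–exclusion:
Individual areas: |S1| = 30, |S2| = 8, |S3| = 18.
|S1∩S2|: x∈[11,13], y∈[4,6] → 2·2 = 4.
|S1∩S3| = 0 (no overlap).
|S2∩S3| = 0 (no overlap).
|S1∩S2∩S3| = 0.
|S1 ∪ S2 ∪ S3| = 56 − 4 + 0 = 52.00.

52.00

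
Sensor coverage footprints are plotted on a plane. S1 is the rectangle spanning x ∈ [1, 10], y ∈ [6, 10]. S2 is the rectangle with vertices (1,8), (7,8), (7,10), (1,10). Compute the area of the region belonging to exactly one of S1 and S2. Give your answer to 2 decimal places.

|S1∩S2|: x∈[1,7], y∈[8,10] → 6·2 = 12.
|S1 △ S2| = |S1| + |S2| − 2·|S1∩S2| = 36 + 12 − 24 = 24.00.

24.00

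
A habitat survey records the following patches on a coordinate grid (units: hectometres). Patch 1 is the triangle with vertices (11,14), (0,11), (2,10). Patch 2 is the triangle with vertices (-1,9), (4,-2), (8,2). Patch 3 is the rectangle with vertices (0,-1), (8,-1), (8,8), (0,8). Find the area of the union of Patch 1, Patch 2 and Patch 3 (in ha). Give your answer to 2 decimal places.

By inclusion–exclusion:
Individual areas: |Patch 1| = 8.5, |Patch 2| = 32, |Patch 3| = 72.
|Patch 1∩Patch 2| = 0.
|Patch 1∩Patch 3| = 0.
|Patch 2∩Patch 3| = 30.5299.
|Patch 1∩Patch 2∩Patch 3| = 0.
|Patch 1 ∪ Patch 2 ∪ Patch 3| = 112.5 − 30.5299 + 0 = 81.97.

81.97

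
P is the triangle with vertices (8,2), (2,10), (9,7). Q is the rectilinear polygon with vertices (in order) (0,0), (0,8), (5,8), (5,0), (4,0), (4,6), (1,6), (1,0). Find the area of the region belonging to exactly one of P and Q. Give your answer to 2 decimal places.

38.00

|P| = 19, |Q| = 22, |P∩Q| = 1.5.
|P △ Q| = |P| + |Q| − 2·|P∩Q| = 19 + 22 − 3 = 38.00.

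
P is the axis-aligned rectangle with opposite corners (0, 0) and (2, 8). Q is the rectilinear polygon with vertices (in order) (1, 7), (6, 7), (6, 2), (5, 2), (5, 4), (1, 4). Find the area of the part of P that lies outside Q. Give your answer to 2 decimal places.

13.00

|P| = 16, |P∩Q| = 3.
|P ∖ Q| = |P| − |P∩Q| = 16 − 3 = 13.00.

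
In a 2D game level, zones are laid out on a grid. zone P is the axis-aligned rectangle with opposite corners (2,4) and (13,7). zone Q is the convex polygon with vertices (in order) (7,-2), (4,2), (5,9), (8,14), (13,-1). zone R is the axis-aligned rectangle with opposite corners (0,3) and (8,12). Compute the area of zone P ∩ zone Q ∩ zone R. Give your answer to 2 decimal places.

The intersection is the polygon with vertices (4.286,4), (4.714,7), (8,7), (8,4).
By the shoelace formula its area is 10.50.

10.50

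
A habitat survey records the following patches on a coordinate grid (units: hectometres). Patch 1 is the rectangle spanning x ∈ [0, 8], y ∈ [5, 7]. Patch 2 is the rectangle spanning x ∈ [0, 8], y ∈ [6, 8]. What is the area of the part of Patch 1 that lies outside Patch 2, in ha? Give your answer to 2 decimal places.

8.00

|Patch 1∩Patch 2|: x∈[0,8], y∈[6,7] → 8·1 = 8.
|Patch 1| = 16.
|Patch 1 ∖ Patch 2| = |Patch 1| − |Patch 1∩Patch 2| = 16 − 8 = 8.00.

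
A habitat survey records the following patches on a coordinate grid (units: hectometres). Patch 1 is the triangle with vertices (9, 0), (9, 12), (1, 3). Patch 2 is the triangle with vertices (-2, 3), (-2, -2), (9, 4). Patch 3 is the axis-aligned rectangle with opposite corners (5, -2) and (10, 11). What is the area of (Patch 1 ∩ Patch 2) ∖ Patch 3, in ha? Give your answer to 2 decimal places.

4.73

|Patch 1 ∩ Patch 2| = 8.3636.
|(Patch 1 ∩ Patch 2) ∩ Patch 3| = 3.6364.
|(Patch 1 ∩ Patch 2) ∖ Patch 3| = 8.3636 − 3.6364 = 4.73.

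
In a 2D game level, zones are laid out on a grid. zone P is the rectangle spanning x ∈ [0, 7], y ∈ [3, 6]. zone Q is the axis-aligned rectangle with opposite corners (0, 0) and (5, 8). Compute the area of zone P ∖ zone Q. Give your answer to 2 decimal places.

|zone P∩zone Q|: x∈[0,5], y∈[3,6] → 5·3 = 15.
|zone P| = 21.
|zone P ∖ zone Q| = |zone P| − |zone P∩zone Q| = 21 − 15 = 6.00.

6.00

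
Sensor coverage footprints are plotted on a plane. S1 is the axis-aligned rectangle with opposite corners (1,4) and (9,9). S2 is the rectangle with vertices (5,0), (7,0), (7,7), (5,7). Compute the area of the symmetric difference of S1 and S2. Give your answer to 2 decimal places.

42.00

|S1∩S2|: x∈[5,7], y∈[4,7] → 2·3 = 6.
|S1 △ S2| = |S1| + |S2| − 2·|S1∩S2| = 40 + 14 − 12 = 42.00.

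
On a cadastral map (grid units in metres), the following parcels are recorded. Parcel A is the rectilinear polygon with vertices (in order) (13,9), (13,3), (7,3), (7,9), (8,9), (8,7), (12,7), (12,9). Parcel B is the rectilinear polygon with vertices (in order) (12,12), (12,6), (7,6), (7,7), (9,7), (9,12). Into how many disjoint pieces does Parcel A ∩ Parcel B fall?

1

Parcel A ∩ Parcel B is a single connected region.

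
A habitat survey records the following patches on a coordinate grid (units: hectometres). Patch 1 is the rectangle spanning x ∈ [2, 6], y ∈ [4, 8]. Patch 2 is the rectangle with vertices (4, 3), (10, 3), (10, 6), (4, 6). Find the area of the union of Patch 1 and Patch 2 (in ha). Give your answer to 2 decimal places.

30.00

By inclusion–exclusion:
Individual areas: |Patch 1| = 16, |Patch 2| = 18.
|Patch 1∩Patch 2|: x∈[4,6], y∈[4,6] → 2·2 = 4.
|Patch 1 ∪ Patch 2| = 34 − 4 = 30.00.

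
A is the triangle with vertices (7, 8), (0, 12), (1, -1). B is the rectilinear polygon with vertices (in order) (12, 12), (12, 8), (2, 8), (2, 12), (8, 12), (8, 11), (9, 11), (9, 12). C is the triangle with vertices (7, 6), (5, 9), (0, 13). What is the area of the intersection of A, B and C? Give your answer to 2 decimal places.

The intersection is the polygon with vertices (5,8), (2.333,10.667), (4.375,9.5), (5,9), (5.667,8).
By the shoelace formula its area is 1.81.

1.81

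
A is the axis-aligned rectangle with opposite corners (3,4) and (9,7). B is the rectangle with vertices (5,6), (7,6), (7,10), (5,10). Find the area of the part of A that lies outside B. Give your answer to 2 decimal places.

16.00

|A∩B|: x∈[5,7], y∈[6,7] → 2·1 = 2.
|A| = 18.
|A ∖ B| = |A| − |A∩B| = 18 − 2 = 16.00.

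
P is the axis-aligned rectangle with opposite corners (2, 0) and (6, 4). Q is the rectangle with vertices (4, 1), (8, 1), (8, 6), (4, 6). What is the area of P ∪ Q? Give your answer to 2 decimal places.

By inclusion–exclusion:
Individual areas: |P| = 16, |Q| = 20.
|P∩Q|: x∈[4,6], y∈[1,4] → 2·3 = 6.
|P ∪ Q| = 36 − 6 = 30.00.

30.00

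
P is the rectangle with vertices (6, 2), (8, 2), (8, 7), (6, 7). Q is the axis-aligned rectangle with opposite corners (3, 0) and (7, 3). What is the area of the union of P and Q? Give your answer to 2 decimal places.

21.00

By inclusion–exclusion:
Individual areas: |P| = 10, |Q| = 12.
|P∩Q|: x∈[6,7], y∈[2,3] → 1·1 = 1.
|P ∪ Q| = 22 − 1 = 21.00.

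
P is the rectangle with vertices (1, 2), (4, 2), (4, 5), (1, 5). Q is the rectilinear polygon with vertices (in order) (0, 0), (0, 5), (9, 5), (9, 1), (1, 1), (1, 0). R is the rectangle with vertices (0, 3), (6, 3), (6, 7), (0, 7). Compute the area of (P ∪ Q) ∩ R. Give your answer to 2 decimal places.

The region (P ∪ Q) ∩ R is the polygon with vertices (6,5), (6,3), (0,3), (0,5), (1,5), (4,5).
By the shoelace formula its area is 12.00.

12.00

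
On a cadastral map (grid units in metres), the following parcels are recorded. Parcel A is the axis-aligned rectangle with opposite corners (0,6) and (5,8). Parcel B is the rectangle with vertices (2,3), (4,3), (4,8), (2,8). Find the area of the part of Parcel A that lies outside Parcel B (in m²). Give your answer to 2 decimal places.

6.00

|Parcel A∩Parcel B|: x∈[2,4], y∈[6,8] → 2·2 = 4.
|Parcel A| = 10.
|Parcel A ∖ Parcel B| = |Parcel A| − |Parcel A∩Parcel B| = 10 − 4 = 6.00.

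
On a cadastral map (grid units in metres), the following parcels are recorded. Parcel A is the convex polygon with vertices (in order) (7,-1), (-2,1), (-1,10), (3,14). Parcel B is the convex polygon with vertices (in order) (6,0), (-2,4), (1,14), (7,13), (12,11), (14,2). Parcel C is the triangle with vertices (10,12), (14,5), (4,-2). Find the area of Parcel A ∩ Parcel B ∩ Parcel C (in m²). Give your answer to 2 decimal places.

2.20

The intersection is the polygon with vertices (6.688,0.172), (6,0), (5.059,0.471), (6.014,2.699).
By the shoelace formula its area is 2.20.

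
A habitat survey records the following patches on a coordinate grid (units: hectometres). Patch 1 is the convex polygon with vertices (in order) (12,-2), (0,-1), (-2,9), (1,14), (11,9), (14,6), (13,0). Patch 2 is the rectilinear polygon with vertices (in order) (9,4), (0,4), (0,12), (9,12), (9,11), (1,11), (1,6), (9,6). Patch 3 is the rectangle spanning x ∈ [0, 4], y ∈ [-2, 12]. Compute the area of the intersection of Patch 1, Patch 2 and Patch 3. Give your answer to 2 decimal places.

The intersection is the polygon with vertices (1,11), (1,6), (4,6), (4,4), (0,4), (0,12), (4,12), (4,11).
By the shoelace formula its area is 17.00.

17.00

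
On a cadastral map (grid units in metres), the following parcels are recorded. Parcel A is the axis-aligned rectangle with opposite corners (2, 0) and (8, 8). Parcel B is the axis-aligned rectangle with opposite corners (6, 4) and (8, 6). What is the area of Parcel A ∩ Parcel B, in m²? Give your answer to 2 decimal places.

|Parcel A∩Parcel B|: x∈[6,8], y∈[4,6] → 2·2 = 4.

4.00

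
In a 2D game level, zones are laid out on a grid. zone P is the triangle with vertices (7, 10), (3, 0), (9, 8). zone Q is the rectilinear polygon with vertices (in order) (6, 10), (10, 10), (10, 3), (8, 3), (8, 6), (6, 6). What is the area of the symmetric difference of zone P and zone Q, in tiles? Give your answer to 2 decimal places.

21.50

|zone P| = 14, |zone Q| = 22, |zone P∩zone Q| = 7.25.
|zone P △ zone Q| = |zone P| + |zone Q| − 2·|zone P∩zone Q| = 14 + 22 − 14.5 = 21.50.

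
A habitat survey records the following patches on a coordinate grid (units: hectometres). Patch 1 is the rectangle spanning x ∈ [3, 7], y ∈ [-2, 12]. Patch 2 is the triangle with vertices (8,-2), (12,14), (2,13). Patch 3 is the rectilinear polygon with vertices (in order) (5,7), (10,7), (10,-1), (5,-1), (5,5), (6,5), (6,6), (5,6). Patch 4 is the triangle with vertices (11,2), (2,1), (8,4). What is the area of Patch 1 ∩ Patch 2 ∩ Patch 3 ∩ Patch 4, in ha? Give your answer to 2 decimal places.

The intersection is the polygon with vertices (6,3), (7,3.5), (7,1.556), (6.596,1.511).
By the shoelace formula its area is 1.29.

1.29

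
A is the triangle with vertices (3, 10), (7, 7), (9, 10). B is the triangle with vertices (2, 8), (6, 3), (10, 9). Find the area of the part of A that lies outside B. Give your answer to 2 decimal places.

6.53

|A| = 9, |A∩B| = 2.4692.
|A ∖ B| = |A| − |A∩B| = 9 − 2.4692 = 6.53.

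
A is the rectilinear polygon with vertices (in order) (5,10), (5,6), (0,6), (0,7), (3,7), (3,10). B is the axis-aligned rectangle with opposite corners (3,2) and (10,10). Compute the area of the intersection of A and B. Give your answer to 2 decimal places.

The intersection is the polygon with vertices (5,6), (3,6), (3,7), (3,10), (5,10).
By the shoelace formula its area is 8.00.

8.00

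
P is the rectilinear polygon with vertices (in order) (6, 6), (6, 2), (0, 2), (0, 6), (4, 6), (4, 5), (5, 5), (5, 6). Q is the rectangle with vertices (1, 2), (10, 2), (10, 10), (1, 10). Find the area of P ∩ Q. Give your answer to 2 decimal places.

The intersection is the polygon with vertices (6,2), (1,2), (1,6), (4,6), (4,5), (5,5), (5,6), (6,6).
By the shoelace formula its area is 19.00.

19.00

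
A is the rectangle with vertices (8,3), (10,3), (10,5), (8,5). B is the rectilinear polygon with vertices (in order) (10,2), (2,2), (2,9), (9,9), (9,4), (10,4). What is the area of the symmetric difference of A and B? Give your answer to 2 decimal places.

49.00

|A| = 4, |B| = 51, |A∩B| = 3.
|A △ B| = |A| + |B| − 2·|A∩B| = 4 + 51 − 6 = 49.00.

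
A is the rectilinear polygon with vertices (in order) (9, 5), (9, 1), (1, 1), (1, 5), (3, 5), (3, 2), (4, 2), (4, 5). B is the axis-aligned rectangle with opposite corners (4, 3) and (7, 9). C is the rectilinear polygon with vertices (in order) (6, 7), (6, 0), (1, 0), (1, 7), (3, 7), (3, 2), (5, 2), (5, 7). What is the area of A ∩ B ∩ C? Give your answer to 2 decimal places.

2.00

The intersection is the polygon with vertices (6,5), (6,3), (5,3), (5,5).
By the shoelace formula its area is 2.00.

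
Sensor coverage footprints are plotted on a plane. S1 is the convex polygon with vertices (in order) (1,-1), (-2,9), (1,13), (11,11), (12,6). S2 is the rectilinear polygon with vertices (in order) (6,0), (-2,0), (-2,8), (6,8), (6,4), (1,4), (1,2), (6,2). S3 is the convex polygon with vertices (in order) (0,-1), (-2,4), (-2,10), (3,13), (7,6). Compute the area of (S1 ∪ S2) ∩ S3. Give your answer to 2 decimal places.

|S1 ∪ S2| = 137.7143.
|(S1 ∪ S2) ∩ S3| = 73.35.

73.35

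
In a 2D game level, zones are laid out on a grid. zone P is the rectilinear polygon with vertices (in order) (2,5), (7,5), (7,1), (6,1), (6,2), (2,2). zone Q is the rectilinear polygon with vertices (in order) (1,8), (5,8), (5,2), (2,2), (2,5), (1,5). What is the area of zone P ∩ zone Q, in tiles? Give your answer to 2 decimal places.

9.00

The intersection is the polygon with vertices (5,5), (5,2), (2,2), (2,5).
By the shoelace formula its area is 9.00.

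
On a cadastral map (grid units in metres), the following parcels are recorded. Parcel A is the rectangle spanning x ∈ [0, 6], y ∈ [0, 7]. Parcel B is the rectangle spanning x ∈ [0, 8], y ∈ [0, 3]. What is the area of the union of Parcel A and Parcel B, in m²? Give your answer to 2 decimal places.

48.00

By inclusion–exclusion:
Individual areas: |Parcel A| = 42, |Parcel B| = 24.
|Parcel A∩Parcel B|: x∈[0,6], y∈[0,3] → 6·3 = 18.
|Parcel A ∪ Parcel B| = 66 − 18 = 48.00.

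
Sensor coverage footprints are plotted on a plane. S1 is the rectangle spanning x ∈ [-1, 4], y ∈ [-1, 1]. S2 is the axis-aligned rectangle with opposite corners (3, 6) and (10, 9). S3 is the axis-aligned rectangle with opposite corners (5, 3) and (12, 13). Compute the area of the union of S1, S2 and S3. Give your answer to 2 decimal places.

86.00

By inclusion–exclusion:
Individual areas: |S1| = 10, |S2| = 21, |S3| = 70.
|S1∩S2| = 0 (no overlap).
|S1∩S3| = 0 (no overlap).
|S2∩S3|: x∈[5,10], y∈[6,9] → 5·3 = 15.
|S1∩S2∩S3| = 0.
|S1 ∪ S2 ∪ S3| = 101 − 15 + 0 = 86.00.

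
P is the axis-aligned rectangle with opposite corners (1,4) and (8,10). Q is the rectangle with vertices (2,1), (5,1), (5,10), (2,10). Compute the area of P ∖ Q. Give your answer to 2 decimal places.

|P∩Q|: x∈[2,5], y∈[4,10] → 3·6 = 18.
|P| = 42.
|P ∖ Q| = |P| − |P∩Q| = 42 − 18 = 24.00.

24.00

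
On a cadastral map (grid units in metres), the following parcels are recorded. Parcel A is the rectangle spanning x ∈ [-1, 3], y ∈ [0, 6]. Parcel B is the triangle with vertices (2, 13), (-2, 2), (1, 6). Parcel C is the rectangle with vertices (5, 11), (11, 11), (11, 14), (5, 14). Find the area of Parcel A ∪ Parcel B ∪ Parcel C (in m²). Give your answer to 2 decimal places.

48.12

By inclusion–exclusion:
Individual areas: |Parcel A| = 24, |Parcel B| = 8.5, |Parcel C| = 18.
|Parcel A∩Parcel B| = 2.3826.
|Parcel A∩Parcel C| = 0 (no overlap).
|Parcel B∩Parcel C| = 0.
|Parcel A∩Parcel B∩Parcel C| = 0.
|Parcel A ∪ Parcel B ∪ Parcel C| = 50.5 − 2.3826 + 0 = 48.12.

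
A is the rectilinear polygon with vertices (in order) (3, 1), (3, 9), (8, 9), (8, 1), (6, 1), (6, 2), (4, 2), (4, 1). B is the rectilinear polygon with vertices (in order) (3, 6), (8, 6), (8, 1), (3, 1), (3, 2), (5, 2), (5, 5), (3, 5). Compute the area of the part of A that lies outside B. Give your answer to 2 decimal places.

|A| = 38, |A∩B| = 17.
|A ∖ B| = |A| − |A∩B| = 38 − 17 = 21.00.

21.00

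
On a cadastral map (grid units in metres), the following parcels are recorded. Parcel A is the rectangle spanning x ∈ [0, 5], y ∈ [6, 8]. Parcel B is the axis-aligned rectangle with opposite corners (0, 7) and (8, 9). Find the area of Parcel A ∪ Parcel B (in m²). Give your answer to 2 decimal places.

By inclusion–exclusion:
Individual areas: |Parcel A| = 10, |Parcel B| = 16.
|Parcel A∩Parcel B|: x∈[0,5], y∈[7,8] → 5·1 = 5.
|Parcel A ∪ Parcel B| = 26 − 5 = 21.00.

21.00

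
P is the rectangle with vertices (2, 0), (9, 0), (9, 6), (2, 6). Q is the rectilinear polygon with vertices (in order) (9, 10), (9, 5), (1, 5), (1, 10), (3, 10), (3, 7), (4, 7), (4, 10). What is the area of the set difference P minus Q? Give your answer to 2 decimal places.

35.00

|P| = 42, |P∩Q| = 7.
|P ∖ Q| = |P| − |P∩Q| = 42 − 7 = 35.00.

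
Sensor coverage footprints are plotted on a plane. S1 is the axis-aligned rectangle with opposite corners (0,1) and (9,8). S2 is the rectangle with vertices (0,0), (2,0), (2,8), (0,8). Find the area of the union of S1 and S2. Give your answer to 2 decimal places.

By inclusion–exclusion:
Individual areas: |S1| = 63, |S2| = 16.
|S1∩S2|: x∈[0,2], y∈[1,8] → 2·7 = 14.
|S1 ∪ S2| = 79 − 14 = 65.00.

65.00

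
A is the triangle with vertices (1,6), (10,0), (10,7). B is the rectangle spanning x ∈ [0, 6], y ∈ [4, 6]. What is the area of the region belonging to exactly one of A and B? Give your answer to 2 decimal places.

|A| = 31.5, |B| = 12, |A∩B| = 7.
|A △ B| = |A| + |B| − 2·|A∩B| = 31.5 + 12 − 14 = 29.50.

29.50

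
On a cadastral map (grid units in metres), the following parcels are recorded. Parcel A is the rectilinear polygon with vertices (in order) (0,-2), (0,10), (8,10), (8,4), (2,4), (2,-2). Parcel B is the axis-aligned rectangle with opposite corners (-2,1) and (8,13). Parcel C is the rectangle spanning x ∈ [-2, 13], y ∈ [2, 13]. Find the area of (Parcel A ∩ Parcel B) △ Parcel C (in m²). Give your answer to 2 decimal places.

115.00

|Parcel A ∩ Parcel B| = 54.
|(Parcel A ∩ Parcel B) ∩ Parcel C| = 52.
|(Parcel A ∩ Parcel B) △ Parcel C| = 54 + 165 − 104 = 115.00.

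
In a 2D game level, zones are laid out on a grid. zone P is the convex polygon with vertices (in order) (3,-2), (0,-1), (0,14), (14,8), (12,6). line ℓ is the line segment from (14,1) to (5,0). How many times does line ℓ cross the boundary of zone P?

The segment meets the boundary at (5.286,0.032).

1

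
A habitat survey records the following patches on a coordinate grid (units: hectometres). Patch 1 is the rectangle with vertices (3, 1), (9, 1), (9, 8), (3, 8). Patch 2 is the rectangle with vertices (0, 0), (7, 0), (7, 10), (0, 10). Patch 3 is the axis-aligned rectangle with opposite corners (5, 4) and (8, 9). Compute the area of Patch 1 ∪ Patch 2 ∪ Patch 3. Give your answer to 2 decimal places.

85.00

By inclusion–exclusion:
Individual areas: |Patch 1| = 42, |Patch 2| = 70, |Patch 3| = 15.
|Patch 1∩Patch 2|: x∈[3,7], y∈[1,8] → 4·7 = 28.
|Patch 1∩Patch 3|: x∈[5,8], y∈[4,8] → 3·4 = 12.
|Patch 2∩Patch 3|: x∈[5,7], y∈[4,9] → 2·5 = 10.
|Patch 1∩Patch 2∩Patch 3| = 8.
|Patch 1 ∪ Patch 2 ∪ Patch 3| = 127 − 50 + 8 = 85.00.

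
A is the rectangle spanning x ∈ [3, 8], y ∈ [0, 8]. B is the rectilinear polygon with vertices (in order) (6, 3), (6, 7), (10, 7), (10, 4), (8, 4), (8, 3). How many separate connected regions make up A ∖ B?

1

A ∖ B is a single connected region.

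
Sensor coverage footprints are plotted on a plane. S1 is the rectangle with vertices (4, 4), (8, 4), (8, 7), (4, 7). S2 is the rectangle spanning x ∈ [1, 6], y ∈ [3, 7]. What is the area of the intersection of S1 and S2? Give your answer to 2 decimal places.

|S1∩S2|: x∈[4,6], y∈[4,7] → 2·3 = 6.

6.00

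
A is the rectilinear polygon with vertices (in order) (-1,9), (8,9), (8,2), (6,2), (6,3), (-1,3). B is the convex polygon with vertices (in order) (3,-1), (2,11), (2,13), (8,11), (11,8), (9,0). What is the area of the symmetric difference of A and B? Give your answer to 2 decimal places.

75.50

|A| = 56, |B| = 90.5, |A∩B| = 35.5.
|A △ B| = |A| + |B| − 2·|A∩B| = 56 + 90.5 − 71 = 75.50.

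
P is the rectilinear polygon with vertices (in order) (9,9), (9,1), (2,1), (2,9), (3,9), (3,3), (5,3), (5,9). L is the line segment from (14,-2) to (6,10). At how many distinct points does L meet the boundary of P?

The segment meets the boundary at (9,5.5), (6.667,9).

2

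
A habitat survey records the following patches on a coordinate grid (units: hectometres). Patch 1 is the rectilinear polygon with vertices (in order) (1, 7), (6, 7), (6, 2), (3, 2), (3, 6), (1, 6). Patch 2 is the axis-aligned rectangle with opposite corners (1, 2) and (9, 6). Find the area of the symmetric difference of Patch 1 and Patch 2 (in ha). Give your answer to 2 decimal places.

25.00

|Patch 1| = 17, |Patch 2| = 32, |Patch 1∩Patch 2| = 12.
|Patch 1 △ Patch 2| = |Patch 1| + |Patch 2| − 2·|Patch 1∩Patch 2| = 17 + 32 − 24 = 25.00.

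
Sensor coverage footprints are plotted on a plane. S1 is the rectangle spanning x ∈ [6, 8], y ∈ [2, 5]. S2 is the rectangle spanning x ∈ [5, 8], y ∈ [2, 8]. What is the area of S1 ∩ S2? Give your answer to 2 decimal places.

|S1∩S2|: x∈[6,8], y∈[2,5] → 2·3 = 6.

6.00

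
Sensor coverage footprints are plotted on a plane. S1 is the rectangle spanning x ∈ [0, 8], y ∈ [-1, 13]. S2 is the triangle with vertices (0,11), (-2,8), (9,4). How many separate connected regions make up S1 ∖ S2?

S1 ∖ S2 splits into 2 disjoint pieces (area 54.5455, area 40.8889).

2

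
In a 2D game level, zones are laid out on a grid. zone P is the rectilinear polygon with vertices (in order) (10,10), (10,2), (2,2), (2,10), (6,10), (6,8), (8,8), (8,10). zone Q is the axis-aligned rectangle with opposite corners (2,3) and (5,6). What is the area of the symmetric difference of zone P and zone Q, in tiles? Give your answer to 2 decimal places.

|zone P| = 60, |zone Q| = 9, |zone P∩zone Q| = 9.
|zone P △ zone Q| = |zone P| + |zone Q| − 2·|zone P∩zone Q| = 60 + 9 − 18 = 51.00.

51.00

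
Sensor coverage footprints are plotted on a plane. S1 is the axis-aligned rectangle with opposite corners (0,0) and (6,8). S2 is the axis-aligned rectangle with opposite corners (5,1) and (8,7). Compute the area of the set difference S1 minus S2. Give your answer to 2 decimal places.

42.00

|S1∩S2|: x∈[5,6], y∈[1,7] → 1·6 = 6.
|S1| = 48.
|S1 ∖ S2| = |S1| − |S1∩S2| = 48 − 6 = 42.00.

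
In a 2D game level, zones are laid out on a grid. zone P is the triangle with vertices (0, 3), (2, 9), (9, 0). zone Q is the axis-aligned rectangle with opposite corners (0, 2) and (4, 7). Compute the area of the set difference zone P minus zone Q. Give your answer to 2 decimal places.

14.29

|zone P| = 30, |zone P∩zone Q| = 15.7063.
|zone P ∖ zone Q| = |zone P| − |zone P∩zone Q| = 30 − 15.7063 = 14.29.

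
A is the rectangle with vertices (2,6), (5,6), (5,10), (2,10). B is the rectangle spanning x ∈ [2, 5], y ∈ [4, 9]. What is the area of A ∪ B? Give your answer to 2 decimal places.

18.00

By inclusion–exclusion:
Individual areas: |A| = 12, |B| = 15.
|A∩B|: x∈[2,5], y∈[6,9] → 3·3 = 9.
|A ∪ B| = 27 − 9 = 18.00.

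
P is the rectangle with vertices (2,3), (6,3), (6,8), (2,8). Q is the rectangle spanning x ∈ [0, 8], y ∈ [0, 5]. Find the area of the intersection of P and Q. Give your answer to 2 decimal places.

|P∩Q|: x∈[2,6], y∈[3,5] → 4·2 = 8.

8.00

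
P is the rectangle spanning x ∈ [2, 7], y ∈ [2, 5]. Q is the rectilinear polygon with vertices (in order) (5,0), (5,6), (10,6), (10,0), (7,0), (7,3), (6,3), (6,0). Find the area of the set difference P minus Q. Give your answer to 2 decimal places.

10.00

|P| = 15, |P∩Q| = 5.
|P ∖ Q| = |P| − |P∩Q| = 15 − 5 = 10.00.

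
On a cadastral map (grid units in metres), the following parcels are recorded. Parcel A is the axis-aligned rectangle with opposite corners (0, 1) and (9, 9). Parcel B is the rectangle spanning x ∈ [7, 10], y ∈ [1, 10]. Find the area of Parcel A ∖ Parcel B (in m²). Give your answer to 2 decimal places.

|Parcel A∩Parcel B|: x∈[7,9], y∈[1,9] → 2·8 = 16.
|Parcel A| = 72.
|Parcel A ∖ Parcel B| = |Parcel A| − |Parcel A∩Parcel B| = 72 − 16 = 56.00.

56.00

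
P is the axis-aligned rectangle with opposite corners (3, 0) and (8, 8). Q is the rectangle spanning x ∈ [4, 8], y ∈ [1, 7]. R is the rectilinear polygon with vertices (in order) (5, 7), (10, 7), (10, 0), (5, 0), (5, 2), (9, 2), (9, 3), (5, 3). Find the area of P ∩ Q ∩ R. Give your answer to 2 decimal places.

15.00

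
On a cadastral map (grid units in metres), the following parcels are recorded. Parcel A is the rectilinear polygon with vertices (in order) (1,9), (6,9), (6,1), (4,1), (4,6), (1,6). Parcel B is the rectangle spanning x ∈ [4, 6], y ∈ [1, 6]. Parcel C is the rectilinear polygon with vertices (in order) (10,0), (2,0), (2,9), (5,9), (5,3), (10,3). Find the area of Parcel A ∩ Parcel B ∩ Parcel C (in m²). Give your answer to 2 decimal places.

7.00

The intersection is the polygon with vertices (4,1), (4,6), (5,6), (5,3), (6,3), (6,1).
By the shoelace formula its area is 7.00.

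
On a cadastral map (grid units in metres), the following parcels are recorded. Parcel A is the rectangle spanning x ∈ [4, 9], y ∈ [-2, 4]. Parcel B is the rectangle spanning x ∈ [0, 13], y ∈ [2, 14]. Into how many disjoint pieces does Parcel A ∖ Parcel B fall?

Parcel A ∖ Parcel B is a single connected region.

1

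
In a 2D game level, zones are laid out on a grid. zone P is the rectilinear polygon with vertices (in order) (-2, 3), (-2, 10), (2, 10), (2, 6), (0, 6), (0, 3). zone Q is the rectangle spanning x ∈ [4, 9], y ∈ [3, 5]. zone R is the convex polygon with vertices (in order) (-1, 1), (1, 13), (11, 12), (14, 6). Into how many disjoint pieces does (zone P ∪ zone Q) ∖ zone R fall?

(zone P ∪ zone Q) ∖ zone R splits into 2 disjoint pieces (area 13.4167, area 2.6667).

2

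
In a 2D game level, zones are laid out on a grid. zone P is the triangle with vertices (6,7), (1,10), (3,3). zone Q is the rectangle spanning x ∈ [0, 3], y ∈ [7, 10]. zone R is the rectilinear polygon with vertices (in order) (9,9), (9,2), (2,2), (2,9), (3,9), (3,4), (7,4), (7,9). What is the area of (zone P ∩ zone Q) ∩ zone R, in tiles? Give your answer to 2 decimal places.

1.97

The region (zone P ∩ zone Q) ∩ zone R is the polygon with vertices (3,7), (2,7), (2,9), (2.667,9), (3,8.8).
By the shoelace formula its area is 1.97.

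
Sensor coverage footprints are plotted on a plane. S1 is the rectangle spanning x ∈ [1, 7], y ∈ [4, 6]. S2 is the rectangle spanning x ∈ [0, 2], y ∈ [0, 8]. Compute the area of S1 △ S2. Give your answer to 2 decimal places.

24.00

|S1∩S2|: x∈[1,2], y∈[4,6] → 1·2 = 2.
|S1 △ S2| = |S1| + |S2| − 2·|S1∩S2| = 12 + 16 − 4 = 24.00.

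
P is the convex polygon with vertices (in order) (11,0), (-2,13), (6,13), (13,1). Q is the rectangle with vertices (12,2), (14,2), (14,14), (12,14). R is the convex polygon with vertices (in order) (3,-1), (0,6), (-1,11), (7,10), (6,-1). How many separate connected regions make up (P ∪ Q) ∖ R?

1

(P ∪ Q) ∖ R is a single connected region.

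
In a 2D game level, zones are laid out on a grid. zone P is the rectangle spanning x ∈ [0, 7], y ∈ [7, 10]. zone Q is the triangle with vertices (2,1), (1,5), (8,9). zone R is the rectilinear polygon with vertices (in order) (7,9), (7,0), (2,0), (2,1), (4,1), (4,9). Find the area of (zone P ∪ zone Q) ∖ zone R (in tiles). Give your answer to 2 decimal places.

|zone P ∪ zone Q| = 35.381.
|(zone P ∪ zone Q) ∩ zone R| = 10.0952.
|(zone P ∪ zone Q) ∖ zone R| = 35.381 − 10.0952 = 25.29.

25.29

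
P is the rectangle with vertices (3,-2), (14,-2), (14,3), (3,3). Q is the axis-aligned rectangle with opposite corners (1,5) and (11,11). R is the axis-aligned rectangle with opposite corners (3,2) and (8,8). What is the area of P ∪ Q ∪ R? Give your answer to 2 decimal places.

125.00

By inclusion–exclusion:
Individual areas: |P| = 55, |Q| = 60, |R| = 30.
|P∩Q| = 0 (no overlap).
|P∩R|: x∈[3,8], y∈[2,3] → 5·1 = 5.
|Q∩R|: x∈[3,8], y∈[5,8] → 5·3 = 15.
|P∩Q∩R| = 0.
|P ∪ Q ∪ R| = 145 − 20 + 0 = 125.00.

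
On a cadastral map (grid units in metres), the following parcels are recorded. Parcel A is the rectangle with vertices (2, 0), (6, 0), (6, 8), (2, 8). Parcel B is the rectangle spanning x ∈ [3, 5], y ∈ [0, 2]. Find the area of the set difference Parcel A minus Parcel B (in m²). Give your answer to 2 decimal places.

28.00

|Parcel A∩Parcel B|: x∈[3,5], y∈[0,2] → 2·2 = 4.
|Parcel A| = 32.
|Parcel A ∖ Parcel B| = |Parcel A| − |Parcel A∩Parcel B| = 32 − 4 = 28.00.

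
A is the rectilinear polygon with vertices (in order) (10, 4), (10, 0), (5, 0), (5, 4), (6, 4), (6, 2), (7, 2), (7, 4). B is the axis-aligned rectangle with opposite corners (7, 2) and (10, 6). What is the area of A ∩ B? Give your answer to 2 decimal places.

The intersection is the polygon with vertices (10,2), (7,2), (7,4), (10,4).
By the shoelace formula its area is 6.00.

6.00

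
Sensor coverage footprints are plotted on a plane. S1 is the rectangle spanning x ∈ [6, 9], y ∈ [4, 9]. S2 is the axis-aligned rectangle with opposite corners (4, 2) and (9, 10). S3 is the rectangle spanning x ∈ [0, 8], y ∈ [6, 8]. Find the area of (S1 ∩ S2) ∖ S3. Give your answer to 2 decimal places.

|S1 ∩ S2| = 15.
|(S1 ∩ S2) ∩ S3| = 4.
|(S1 ∩ S2) ∖ S3| = 15 − 4 = 11.00.

11.00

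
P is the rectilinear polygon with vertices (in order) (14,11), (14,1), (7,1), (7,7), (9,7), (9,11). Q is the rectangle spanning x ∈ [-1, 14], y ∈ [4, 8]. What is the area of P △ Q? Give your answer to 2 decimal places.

70.00

|P| = 62, |Q| = 60, |P∩Q| = 26.
|P △ Q| = |P| + |Q| − 2·|P∩Q| = 62 + 60 − 52 = 70.00.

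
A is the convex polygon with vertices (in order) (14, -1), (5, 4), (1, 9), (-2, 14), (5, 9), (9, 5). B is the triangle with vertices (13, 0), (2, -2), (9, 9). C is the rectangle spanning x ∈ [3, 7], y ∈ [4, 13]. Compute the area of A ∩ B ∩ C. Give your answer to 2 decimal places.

1.10

The intersection is the polygon with vertices (7,5.857), (7,4), (5.818,4).
By the shoelace formula its area is 1.10.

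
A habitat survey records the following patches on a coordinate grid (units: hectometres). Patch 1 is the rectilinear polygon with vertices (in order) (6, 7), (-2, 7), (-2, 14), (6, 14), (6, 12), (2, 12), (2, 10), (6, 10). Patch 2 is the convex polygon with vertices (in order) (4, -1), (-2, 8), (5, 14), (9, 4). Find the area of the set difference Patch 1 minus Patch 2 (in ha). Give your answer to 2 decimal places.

22.34

|Patch 1| = 48, |Patch 1∩Patch 2| = 25.6571.
|Patch 1 ∖ Patch 2| = |Patch 1| − |Patch 1∩Patch 2| = 48 − 25.6571 = 22.34.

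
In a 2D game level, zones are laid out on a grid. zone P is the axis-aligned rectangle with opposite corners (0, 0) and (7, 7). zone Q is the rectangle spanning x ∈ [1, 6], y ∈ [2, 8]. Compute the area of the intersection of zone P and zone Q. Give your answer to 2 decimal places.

25.00

|zone P∩zone Q|: x∈[1,6], y∈[2,7] → 5·5 = 25.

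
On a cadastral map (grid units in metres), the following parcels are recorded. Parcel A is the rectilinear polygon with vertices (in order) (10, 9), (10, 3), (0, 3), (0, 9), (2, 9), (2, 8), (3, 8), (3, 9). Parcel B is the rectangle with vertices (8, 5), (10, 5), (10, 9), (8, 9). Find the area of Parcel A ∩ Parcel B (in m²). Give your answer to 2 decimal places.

8.00

The intersection is the polygon with vertices (10,5), (8,5), (8,9), (10,9).
By the shoelace formula its area is 8.00.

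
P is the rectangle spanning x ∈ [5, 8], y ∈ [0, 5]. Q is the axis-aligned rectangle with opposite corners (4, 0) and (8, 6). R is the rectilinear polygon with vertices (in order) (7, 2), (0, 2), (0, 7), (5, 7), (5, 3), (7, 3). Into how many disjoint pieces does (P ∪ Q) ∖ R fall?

1

(P ∪ Q) ∖ R is a single connected region.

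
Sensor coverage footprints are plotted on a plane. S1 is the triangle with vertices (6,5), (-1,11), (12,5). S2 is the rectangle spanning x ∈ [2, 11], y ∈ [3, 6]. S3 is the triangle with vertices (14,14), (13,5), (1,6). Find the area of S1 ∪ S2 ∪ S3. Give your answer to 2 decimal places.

By inclusion–exclusion:
Individual areas: |S1| = 18, |S2| = 27, |S3| = 54.5.
|S1∩S2| = 5.2692.
|S1∩S3| = 10.9468.
|S2∩S3| = 4.125.
|S1∩S2∩S3| = 3.1744.
|S1 ∪ S2 ∪ S3| = 99.5 − 20.3411 + 3.1744 = 82.33.

82.33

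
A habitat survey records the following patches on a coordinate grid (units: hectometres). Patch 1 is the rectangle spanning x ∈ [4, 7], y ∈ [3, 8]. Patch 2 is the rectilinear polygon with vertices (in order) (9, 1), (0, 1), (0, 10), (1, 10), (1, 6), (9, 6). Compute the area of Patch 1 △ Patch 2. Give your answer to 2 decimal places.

46.00

|Patch 1| = 15, |Patch 2| = 49, |Patch 1∩Patch 2| = 9.
|Patch 1 △ Patch 2| = |Patch 1| + |Patch 2| − 2·|Patch 1∩Patch 2| = 15 + 49 − 18 = 46.00.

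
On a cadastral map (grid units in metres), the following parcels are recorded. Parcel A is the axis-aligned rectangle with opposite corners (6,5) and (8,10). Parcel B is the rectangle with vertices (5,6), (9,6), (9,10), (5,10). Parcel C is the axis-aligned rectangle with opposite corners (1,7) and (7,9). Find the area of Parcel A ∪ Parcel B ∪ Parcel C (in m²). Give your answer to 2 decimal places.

26.00

By inclusion–exclusion:
Individual areas: |Parcel A| = 10, |Parcel B| = 16, |Parcel C| = 12.
|Parcel A∩Parcel B|: x∈[6,8], y∈[6,10] → 2·4 = 8.
|Parcel A∩Parcel C|: x∈[6,7], y∈[7,9] → 1·2 = 2.
|Parcel B∩Parcel C|: x∈[5,7], y∈[7,9] → 2·2 = 4.
|Parcel A∩Parcel B∩Parcel C| = 2.
|Parcel A ∪ Parcel B ∪ Parcel C| = 38 − 14 + 2 = 26.00.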